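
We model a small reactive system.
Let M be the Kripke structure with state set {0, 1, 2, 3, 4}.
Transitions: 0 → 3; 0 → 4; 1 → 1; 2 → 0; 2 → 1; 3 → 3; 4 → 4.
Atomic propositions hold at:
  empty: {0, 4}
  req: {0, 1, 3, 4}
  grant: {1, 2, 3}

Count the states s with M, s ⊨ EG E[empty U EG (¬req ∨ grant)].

Sat(¬req) = {2}
Sat(¬req ∨ grant) = {1, 2, 3}
EG (¬req ∨ grant): greatest fixpoint, start Z0 = {1, 2, 3}, keep only states in Sat with some successor in Z. Already a fixed point.
Sat(EG (¬req ∨ grant)) = {1, 2, 3}
E[empty U EG (¬req ∨ grant)]: least fixpoint, start Z0 = Sat(EG (¬req ∨ grant)) = {1, 2, 3}, add states in Sat(empty) with some successor in Z. Z1 = {0, 1, 2, 3}; fixed.
Sat(E[empty U EG (¬req ∨ grant)]) = {0, 1, 2, 3}
EG E[empty U EG (¬req ∨ grant)]: greatest fixpoint, start Z0 = {0, 1, 2, 3}, keep only states in Sat with some successor in Z. Already a fixed point.
Sat(EG E[empty U EG (¬req ∨ grant)]) = {0, 1, 2, 3}
|Sat(EG E[empty U EG (¬req ∨ grant)])| = |{0, 1, 2, 3}| = 4.

4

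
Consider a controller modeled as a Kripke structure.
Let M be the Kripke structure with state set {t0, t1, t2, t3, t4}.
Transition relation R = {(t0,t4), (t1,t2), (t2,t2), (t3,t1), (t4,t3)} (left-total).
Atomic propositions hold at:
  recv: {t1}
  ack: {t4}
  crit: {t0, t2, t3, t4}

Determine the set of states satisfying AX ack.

{t0}

Sat(AX ack) = {s : every successor in {t4}} = {t0}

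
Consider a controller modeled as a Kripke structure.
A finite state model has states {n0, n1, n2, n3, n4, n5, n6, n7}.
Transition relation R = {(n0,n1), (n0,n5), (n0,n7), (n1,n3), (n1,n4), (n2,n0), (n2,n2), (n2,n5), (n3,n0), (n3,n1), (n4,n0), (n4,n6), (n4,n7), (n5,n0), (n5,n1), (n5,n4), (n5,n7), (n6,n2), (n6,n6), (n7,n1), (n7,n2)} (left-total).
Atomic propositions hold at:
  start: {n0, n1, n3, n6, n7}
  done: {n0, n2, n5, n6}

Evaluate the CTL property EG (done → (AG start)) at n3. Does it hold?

Yes

AG start: greatest fixpoint, start Z0 = {n0, n1, n3, n6, n7}, keep only states in Sat with every successor in Z. Z1 = {n3}; Z2 = ∅; fixed.
Sat(AG start) = ∅
Sat(done → (AG start)) = {n1, n3, n4, n7}
EG (done → (AG start)): greatest fixpoint, start Z0 = {n1, n3, n4, n7}, keep only states in Sat with some successor in Z. Already a fixed point.
Sat(EG (done → (AG start))) = {n1, n3, n4, n7}
n3 ∈ Sat(EG (done → (AG start))) = {n1, n3, n4, n7}, so the formula holds at n3.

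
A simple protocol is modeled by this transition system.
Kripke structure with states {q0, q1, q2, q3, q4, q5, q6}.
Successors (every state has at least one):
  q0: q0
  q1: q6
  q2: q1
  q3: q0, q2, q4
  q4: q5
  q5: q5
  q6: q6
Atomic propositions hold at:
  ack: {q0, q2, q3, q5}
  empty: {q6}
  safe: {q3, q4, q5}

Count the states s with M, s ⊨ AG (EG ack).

2

EG ack: greatest fixpoint, start Z0 = {q0, q2, q3, q5}, keep only states in Sat with some successor in Z. Z1 = {q0, q3, q5}; fixed.
Sat(EG ack) = {q0, q3, q5}
AG (EG ack): greatest fixpoint, start Z0 = {q0, q3, q5}, keep only states in Sat with every successor in Z. Z1 = {q0, q5}; fixed.
Sat(AG (EG ack)) = {q0, q5}
|Sat(AG (EG ack))| = |{q0, q5}| = 2.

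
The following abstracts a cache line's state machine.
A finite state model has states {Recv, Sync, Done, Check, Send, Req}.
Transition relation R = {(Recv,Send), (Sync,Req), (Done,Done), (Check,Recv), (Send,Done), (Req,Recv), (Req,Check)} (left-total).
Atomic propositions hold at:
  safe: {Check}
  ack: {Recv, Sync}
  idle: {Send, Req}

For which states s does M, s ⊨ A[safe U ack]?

{Recv, Sync, Check}

A[safe U ack]: least fixpoint, start Z0 = Sat(ack) = {Recv, Sync}, add states in Sat(safe) with every successor in Z. Z1 = {Recv, Sync, Check}; fixed.
Sat(A[safe U ack]) = {Recv, Sync, Check}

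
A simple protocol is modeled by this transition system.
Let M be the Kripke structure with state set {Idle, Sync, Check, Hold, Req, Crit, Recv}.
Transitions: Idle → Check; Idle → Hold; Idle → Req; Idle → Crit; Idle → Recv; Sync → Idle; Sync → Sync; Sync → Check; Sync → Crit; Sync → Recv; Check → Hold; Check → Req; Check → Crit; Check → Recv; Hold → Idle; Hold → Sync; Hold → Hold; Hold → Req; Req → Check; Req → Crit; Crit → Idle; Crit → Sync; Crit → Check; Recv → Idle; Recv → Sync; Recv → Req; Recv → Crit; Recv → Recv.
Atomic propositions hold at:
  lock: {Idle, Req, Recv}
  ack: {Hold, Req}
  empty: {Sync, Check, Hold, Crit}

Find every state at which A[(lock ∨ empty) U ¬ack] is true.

Sat(lock ∨ empty) = {Idle, Sync, Check, Hold, Req, Crit, Recv}
Sat(¬ack) = {Idle, Sync, Check, Crit, Recv}
A[(lock ∨ empty) U ¬ack]: least fixpoint, start Z0 = Sat(¬ack) = {Idle, Sync, Check, Crit, Recv}, add states in Sat(lock ∨ empty) with every successor in Z. Z1 = {Idle, Sync, Check, Req, Crit, Recv}; fixed.
Sat(A[(lock ∨ empty) U ¬ack]) = {Idle, Sync, Check, Req, Crit, Recv}

{Idle, Sync, Check, Req, Crit, Recv}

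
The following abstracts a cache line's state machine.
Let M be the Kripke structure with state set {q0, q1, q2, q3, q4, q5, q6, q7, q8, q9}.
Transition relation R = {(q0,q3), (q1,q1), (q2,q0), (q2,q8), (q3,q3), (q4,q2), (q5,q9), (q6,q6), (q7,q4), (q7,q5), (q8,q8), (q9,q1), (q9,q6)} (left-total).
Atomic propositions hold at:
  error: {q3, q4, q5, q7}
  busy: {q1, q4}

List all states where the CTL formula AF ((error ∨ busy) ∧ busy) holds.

Sat(error ∨ busy) = {q1, q3, q4, q5, q7}
Sat((error ∨ busy) ∧ busy) = {q1, q4}
AF ((error ∨ busy) ∧ busy): least fixpoint, start Z0 = {q1, q4}, add states with every successor in Z. Already a fixed point.
Sat(AF ((error ∨ busy) ∧ busy)) = {q1, q4}

{q1, q4}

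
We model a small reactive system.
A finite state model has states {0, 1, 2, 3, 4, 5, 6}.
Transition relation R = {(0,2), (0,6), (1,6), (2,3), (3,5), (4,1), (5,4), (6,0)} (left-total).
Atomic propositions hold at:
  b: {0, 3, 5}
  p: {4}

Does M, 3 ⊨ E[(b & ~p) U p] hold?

Sat(~p) = {0, 1, 2, 3, 5, 6}
Sat(b & ~p) = {0, 3, 5}
E[(b & ~p) U p]: least fixpoint, start Z0 = Sat(p) = {4}, add states in Sat(b & ~p) with some successor in Z. Z1 = {4, 5}; Z2 = {3, 4, 5}; fixed.
Sat(E[(b & ~p) U p]) = {3, 4, 5}
3 ∈ Sat(E[(b & ~p) U p]) = {3, 4, 5}, so the formula holds at 3.

Yes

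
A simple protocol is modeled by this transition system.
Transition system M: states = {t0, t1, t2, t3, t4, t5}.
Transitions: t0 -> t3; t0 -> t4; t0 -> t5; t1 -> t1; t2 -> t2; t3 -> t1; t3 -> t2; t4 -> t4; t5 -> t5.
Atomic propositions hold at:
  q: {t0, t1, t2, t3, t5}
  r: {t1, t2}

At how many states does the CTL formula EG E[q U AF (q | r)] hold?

Sat(q | r) = {t0, t1, t2, t3, t5}
AF (q | r): least fixpoint, start Z0 = {t0, t1, t2, t3, t5}, add states with every successor in Z. Already a fixed point.
Sat(AF (q | r)) = {t0, t1, t2, t3, t5}
E[q U AF (q | r)]: least fixpoint, start Z0 = Sat(AF (q | r)) = {t0, t1, t2, t3, t5}, add states in Sat(q) with some successor in Z. Already a fixed point.
Sat(E[q U AF (q | r)]) = {t0, t1, t2, t3, t5}
EG E[q U AF (q | r)]: greatest fixpoint, start Z0 = {t0, t1, t2, t3, t5}, keep only states in Sat with some successor in Z. Already a fixed point.
Sat(EG E[q U AF (q | r)]) = {t0, t1, t2, t3, t5}
|Sat(EG E[q U AF (q | r)])| = |{t0, t1, t2, t3, t5}| = 5.

5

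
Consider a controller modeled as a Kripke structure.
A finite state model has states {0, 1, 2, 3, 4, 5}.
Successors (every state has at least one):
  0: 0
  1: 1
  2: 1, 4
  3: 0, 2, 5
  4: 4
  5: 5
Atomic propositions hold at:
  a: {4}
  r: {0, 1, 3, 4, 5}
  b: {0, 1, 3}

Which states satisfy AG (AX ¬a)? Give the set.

Sat(¬a) = {0, 1, 2, 3, 5}
Sat(AX ¬a) = {s : every successor in {0, 1, 2, 3, 5}} = {0, 1, 3, 5}
AG (AX ¬a): greatest fixpoint, start Z0 = {0, 1, 3, 5}, keep only states in Sat with every successor in Z. Z1 = {0, 1, 5}; fixed.
Sat(AG (AX ¬a)) = {0, 1, 5}

{0, 1, 5}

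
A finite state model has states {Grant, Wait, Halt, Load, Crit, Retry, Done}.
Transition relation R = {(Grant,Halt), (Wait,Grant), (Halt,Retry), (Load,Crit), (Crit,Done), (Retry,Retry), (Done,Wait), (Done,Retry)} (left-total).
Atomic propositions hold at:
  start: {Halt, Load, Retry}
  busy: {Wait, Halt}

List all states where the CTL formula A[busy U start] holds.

A[busy U start]: least fixpoint, start Z0 = Sat(start) = {Halt, Load, Retry}, add states in Sat(busy) with every successor in Z. Already a fixed point.
Sat(A[busy U start]) = {Halt, Load, Retry}

{Halt, Load, Retry}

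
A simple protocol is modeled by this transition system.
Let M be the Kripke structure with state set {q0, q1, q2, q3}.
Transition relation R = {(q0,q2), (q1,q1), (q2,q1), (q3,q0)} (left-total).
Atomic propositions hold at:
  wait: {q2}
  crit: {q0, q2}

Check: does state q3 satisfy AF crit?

AF crit: least fixpoint, start Z0 = {q0, q2}, add states with every successor in Z. Z1 = {q0, q2, q3}; fixed.
Sat(AF crit) = {q0, q2, q3}
q3 ∈ Sat(AF crit) = {q0, q2, q3}, so the formula holds at q3.

Yes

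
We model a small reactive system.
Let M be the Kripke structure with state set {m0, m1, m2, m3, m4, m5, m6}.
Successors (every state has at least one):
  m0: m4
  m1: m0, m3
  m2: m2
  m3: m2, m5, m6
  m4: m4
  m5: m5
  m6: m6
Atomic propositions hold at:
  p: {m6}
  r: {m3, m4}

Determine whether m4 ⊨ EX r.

Sat(EX r) = {s : some successor in {m3, m4}} = {m0, m1, m4}
m4 ∈ Sat(EX r) = {m0, m1, m4}, so the formula holds at m4.

Yes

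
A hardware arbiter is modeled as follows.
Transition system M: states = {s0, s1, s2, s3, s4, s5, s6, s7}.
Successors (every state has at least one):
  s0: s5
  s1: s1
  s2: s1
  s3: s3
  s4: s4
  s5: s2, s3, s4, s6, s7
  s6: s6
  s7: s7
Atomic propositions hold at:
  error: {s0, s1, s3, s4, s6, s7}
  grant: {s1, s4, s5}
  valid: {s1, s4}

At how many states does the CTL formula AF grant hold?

5

AF grant: least fixpoint, start Z0 = {s1, s4, s5}, add states with every successor in Z. Z1 = {s0, s1, s2, s4, s5}; fixed.
Sat(AF grant) = {s0, s1, s2, s4, s5}
|Sat(AF grant)| = |{s0, s1, s2, s4, s5}| = 5.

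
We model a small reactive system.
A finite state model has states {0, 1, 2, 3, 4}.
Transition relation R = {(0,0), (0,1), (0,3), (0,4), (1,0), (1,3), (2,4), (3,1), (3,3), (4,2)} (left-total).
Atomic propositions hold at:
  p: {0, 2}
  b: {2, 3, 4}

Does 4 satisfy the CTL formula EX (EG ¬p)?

No

Sat(¬p) = {1, 3, 4}
EG ¬p: greatest fixpoint, start Z0 = {1, 3, 4}, keep only states in Sat with some successor in Z. Z1 = {1, 3}; fixed.
Sat(EG ¬p) = {1, 3}
Sat(EX (EG ¬p)) = {s : some successor in {1, 3}} = {0, 1, 3}
4 ∉ Sat(EX (EG ¬p)) = {0, 1, 3}, so the formula does not hold at 4.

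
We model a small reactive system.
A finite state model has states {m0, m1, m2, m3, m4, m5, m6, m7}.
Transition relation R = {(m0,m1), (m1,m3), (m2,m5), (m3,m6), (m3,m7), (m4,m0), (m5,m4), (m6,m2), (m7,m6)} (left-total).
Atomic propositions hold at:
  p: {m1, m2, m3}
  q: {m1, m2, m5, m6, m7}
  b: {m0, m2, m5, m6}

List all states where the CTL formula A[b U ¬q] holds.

{m0, m2, m3, m4, m5, m6}

Sat(¬q) = {m0, m3, m4}
A[b U ¬q]: least fixpoint, start Z0 = Sat(¬q) = {m0, m3, m4}, add states in Sat(b) with every successor in Z. Z1 = {m0, m3, m4, m5}; Z2 = {m0, m2, m3, m4, m5}; Z3 = {m0, m2, m3, m4, m5, m6}; fixed.
Sat(A[b U ¬q]) = {m0, m2, m3, m4, m5, m6}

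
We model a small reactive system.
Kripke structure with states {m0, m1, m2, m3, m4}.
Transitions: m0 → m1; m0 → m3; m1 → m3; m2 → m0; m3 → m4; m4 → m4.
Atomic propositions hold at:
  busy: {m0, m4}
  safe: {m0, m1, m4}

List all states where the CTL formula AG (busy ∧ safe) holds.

Sat(busy ∧ safe) = {m0, m4}
AG (busy ∧ safe): greatest fixpoint, start Z0 = {m0, m4}, keep only states in Sat with every successor in Z. Z1 = {m4}; fixed.
Sat(AG (busy ∧ safe)) = {m4}

{m4}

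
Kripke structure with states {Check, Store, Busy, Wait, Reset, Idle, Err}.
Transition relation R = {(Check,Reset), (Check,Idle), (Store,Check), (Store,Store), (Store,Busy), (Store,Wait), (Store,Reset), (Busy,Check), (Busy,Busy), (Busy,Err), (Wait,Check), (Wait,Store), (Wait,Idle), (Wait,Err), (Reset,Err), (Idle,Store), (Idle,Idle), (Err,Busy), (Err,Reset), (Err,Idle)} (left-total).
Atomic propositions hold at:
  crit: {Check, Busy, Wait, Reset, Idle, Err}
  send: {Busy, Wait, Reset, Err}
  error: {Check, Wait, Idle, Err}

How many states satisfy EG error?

EG error: greatest fixpoint, start Z0 = {Check, Wait, Idle, Err}, keep only states in Sat with some successor in Z. Already a fixed point.
Sat(EG error) = {Check, Wait, Idle, Err}
|Sat(EG error)| = |{Check, Wait, Idle, Err}| = 4.

4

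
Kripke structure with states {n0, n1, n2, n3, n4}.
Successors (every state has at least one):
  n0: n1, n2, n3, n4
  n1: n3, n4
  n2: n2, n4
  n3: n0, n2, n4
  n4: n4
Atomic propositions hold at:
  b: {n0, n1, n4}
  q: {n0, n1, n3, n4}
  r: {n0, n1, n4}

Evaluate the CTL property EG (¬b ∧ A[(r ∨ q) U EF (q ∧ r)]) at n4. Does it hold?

Sat(¬b) = {n2, n3}
Sat(r ∨ q) = {n0, n1, n3, n4}
Sat(q ∧ r) = {n0, n1, n4}
EF (q ∧ r): least fixpoint, start Z0 = {n0, n1, n4}, add states with some successor in Z. Z1 = {n0, n1, n2, n3, n4}; fixed.
Sat(EF (q ∧ r)) = {n0, n1, n2, n3, n4}
A[(r ∨ q) U EF (q ∧ r)]: least fixpoint, start Z0 = Sat(EF (q ∧ r)) = {n0, n1, n2, n3, n4}, add states in Sat(r ∨ q) with every successor in Z. Already a fixed point.
Sat(A[(r ∨ q) U EF (q ∧ r)]) = {n0, n1, n2, n3, n4}
Sat(¬b ∧ A[(r ∨ q) U EF (q ∧ r)]) = {n2, n3}
EG (¬b ∧ A[(r ∨ q) U EF (q ∧ r)]): greatest fixpoint, start Z0 = {n2, n3}, keep only states in Sat with some successor in Z. Already a fixed point.
Sat(EG (¬b ∧ A[(r ∨ q) U EF (q ∧ r)])) = {n2, n3}
n4 ∉ Sat(EG (¬b ∧ A[(r ∨ q) U EF (q ∧ r)])) = {n2, n3}, so the formula does not hold at n4.

No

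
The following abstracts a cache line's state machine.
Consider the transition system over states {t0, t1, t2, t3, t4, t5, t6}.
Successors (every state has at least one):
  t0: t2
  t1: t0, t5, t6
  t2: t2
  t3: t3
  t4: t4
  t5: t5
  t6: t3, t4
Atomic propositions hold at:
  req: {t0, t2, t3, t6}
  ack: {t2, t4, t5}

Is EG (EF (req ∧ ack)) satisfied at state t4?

No

Sat(req ∧ ack) = {t2}
EF (req ∧ ack): least fixpoint, start Z0 = {t2}, add states with some successor in Z. Z1 = {t0, t2}; Z2 = {t0, t1, t2}; fixed.
Sat(EF (req ∧ ack)) = {t0, t1, t2}
EG (EF (req ∧ ack)): greatest fixpoint, start Z0 = {t0, t1, t2}, keep only states in Sat with some successor in Z. Already a fixed point.
Sat(EG (EF (req ∧ ack))) = {t0, t1, t2}
t4 ∉ Sat(EG (EF (req ∧ ack))) = {t0, t1, t2}, so the formula does not hold at t4.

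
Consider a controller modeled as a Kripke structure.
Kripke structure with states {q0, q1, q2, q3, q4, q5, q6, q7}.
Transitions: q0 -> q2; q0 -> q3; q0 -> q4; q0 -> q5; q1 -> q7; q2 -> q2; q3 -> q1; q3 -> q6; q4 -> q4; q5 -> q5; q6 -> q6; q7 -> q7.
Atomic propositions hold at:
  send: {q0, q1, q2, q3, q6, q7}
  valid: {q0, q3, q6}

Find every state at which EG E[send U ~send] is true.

{q0, q4, q5}

Sat(~send) = {q4, q5}
E[send U ~send]: least fixpoint, start Z0 = Sat(~send) = {q4, q5}, add states in Sat(send) with some successor in Z. Z1 = {q0, q4, q5}; fixed.
Sat(E[send U ~send]) = {q0, q4, q5}
EG E[send U ~send]: greatest fixpoint, start Z0 = {q0, q4, q5}, keep only states in Sat with some successor in Z. Already a fixed point.
Sat(EG E[send U ~send]) = {q0, q4, q5}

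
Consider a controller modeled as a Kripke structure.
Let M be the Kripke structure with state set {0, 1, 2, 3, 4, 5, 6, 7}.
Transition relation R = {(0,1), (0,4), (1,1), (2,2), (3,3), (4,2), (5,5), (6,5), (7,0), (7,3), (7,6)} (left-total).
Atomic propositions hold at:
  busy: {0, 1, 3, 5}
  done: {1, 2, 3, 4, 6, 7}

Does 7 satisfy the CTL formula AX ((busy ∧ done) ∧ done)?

No

Sat(busy ∧ done) = {1, 3}
Sat((busy ∧ done) ∧ done) = {1, 3}
Sat(AX ((busy ∧ done) ∧ done)) = {s : every successor in {1, 3}} = {1, 3}
7 ∉ Sat(AX ((busy ∧ done) ∧ done)) = {1, 3}, so the formula does not hold at 7.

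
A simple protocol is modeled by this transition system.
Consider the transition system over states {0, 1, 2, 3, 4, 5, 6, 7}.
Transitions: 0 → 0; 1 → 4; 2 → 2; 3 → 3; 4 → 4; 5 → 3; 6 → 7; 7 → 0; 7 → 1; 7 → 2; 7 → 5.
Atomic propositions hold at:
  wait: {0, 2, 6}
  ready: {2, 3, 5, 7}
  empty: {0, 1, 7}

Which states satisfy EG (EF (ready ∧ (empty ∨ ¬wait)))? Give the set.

Sat(¬wait) = {1, 3, 4, 5, 7}
Sat(empty ∨ ¬wait) = {0, 1, 3, 4, 5, 7}
Sat(ready ∧ (empty ∨ ¬wait)) = {3, 5, 7}
EF (ready ∧ (empty ∨ ¬wait)): least fixpoint, start Z0 = {3, 5, 7}, add states with some successor in Z. Z1 = {3, 5, 6, 7}; fixed.
Sat(EF (ready ∧ (empty ∨ ¬wait))) = {3, 5, 6, 7}
EG (EF (ready ∧ (empty ∨ ¬wait))): greatest fixpoint, start Z0 = {3, 5, 6, 7}, keep only states in Sat with some successor in Z. Already a fixed point.
Sat(EG (EF (ready ∧ (empty ∨ ¬wait)))) = {3, 5, 6, 7}

{3, 5, 6, 7}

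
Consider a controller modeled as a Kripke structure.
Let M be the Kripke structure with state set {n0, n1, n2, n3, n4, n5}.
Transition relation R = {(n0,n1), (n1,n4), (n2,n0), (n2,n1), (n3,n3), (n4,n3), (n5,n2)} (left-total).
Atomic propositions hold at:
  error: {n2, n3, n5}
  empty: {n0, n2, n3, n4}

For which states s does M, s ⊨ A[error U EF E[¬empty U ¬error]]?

Sat(¬empty) = {n1, n5}
Sat(¬error) = {n0, n1, n4}
E[¬empty U ¬error]: least fixpoint, start Z0 = Sat(¬error) = {n0, n1, n4}, add states in Sat(¬empty) with some successor in Z. Already a fixed point.
Sat(E[¬empty U ¬error]) = {n0, n1, n4}
EF E[¬empty U ¬error]: least fixpoint, start Z0 = {n0, n1, n4}, add states with some successor in Z. Z1 = {n0, n1, n2, n4}; Z2 = {n0, n1, n2, n4, n5}; fixed.
Sat(EF E[¬empty U ¬error]) = {n0, n1, n2, n4, n5}
A[error U EF E[¬empty U ¬error]]: least fixpoint, start Z0 = Sat(EF E[¬empty U ¬error]) = {n0, n1, n2, n4, n5}, add states in Sat(error) with every successor in Z. Already a fixed point.
Sat(A[error U EF E[¬empty U ¬error]]) = {n0, n1, n2, n4, n5}

{n0, n1, n2, n4, n5}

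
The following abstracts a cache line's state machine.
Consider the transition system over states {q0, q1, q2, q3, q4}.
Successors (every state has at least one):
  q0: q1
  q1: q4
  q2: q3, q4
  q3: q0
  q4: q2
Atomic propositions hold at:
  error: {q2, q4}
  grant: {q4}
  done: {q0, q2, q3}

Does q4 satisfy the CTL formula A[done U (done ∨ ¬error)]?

No

Sat(¬error) = {q0, q1, q3}
Sat(done ∨ ¬error) = {q0, q1, q2, q3}
A[done U (done ∨ ¬error)]: least fixpoint, start Z0 = Sat((done ∨ ¬error)) = {q0, q1, q2, q3}, add states in Sat(done) with every successor in Z. Already a fixed point.
Sat(A[done U (done ∨ ¬error)]) = {q0, q1, q2, q3}
q4 ∉ Sat(A[done U (done ∨ ¬error)]) = {q0, q1, q2, q3}, so the formula does not hold at q4.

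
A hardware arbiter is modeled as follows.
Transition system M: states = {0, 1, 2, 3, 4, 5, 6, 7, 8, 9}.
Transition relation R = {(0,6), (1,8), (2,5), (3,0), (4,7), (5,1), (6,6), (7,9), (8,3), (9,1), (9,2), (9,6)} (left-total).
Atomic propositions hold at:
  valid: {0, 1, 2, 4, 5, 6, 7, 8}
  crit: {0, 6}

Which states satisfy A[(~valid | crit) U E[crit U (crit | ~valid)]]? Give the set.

Sat(~valid) = {3, 9}
Sat(~valid | crit) = {0, 3, 6, 9}
Sat(crit | ~valid) = {0, 3, 6, 9}
E[crit U (crit | ~valid)]: least fixpoint, start Z0 = Sat((crit | ~valid)) = {0, 3, 6, 9}, add states in Sat(crit) with some successor in Z. Already a fixed point.
Sat(E[crit U (crit | ~valid)]) = {0, 3, 6, 9}
A[(~valid | crit) U E[crit U (crit | ~valid)]]: least fixpoint, start Z0 = Sat(E[crit U (crit | ~valid)]) = {0, 3, 6, 9}, add states in Sat(~valid | crit) with every successor in Z. Already a fixed point.
Sat(A[(~valid | crit) U E[crit U (crit | ~valid)]]) = {0, 3, 6, 9}

{0, 3, 6, 9}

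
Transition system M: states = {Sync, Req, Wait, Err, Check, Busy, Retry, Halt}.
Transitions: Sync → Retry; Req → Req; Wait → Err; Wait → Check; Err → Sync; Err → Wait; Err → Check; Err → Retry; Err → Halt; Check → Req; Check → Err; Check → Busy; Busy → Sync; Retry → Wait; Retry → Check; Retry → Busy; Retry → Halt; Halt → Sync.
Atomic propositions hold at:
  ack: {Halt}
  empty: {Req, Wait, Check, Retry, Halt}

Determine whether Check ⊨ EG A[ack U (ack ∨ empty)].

Sat(ack ∨ empty) = {Req, Wait, Check, Retry, Halt}
A[ack U (ack ∨ empty)]: least fixpoint, start Z0 = Sat((ack ∨ empty)) = {Req, Wait, Check, Retry, Halt}, add states in Sat(ack) with every successor in Z. Already a fixed point.
Sat(A[ack U (ack ∨ empty)]) = {Req, Wait, Check, Retry, Halt}
EG A[ack U (ack ∨ empty)]: greatest fixpoint, start Z0 = {Req, Wait, Check, Retry, Halt}, keep only states in Sat with some successor in Z. Z1 = {Req, Wait, Check, Retry}; fixed.
Sat(EG A[ack U (ack ∨ empty)]) = {Req, Wait, Check, Retry}
Check ∈ Sat(EG A[ack U (ack ∨ empty)]) = {Req, Wait, Check, Retry}, so the formula holds at Check.

Yes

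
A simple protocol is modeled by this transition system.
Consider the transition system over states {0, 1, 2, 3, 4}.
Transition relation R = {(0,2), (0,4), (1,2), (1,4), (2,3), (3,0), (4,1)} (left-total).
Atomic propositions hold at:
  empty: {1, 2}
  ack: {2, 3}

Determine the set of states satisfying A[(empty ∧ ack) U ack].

{2, 3}

Sat(empty ∧ ack) = {2}
A[(empty ∧ ack) U ack]: least fixpoint, start Z0 = Sat(ack) = {2, 3}, add states in Sat(empty ∧ ack) with every successor in Z. Already a fixed point.
Sat(A[(empty ∧ ack) U ack]) = {2, 3}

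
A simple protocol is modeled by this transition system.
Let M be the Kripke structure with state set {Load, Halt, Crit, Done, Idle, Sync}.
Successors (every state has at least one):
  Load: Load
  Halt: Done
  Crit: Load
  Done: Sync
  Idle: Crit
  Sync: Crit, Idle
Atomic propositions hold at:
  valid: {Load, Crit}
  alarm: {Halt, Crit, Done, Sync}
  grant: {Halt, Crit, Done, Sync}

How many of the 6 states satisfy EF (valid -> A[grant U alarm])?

5

A[grant U alarm]: least fixpoint, start Z0 = Sat(alarm) = {Halt, Crit, Done, Sync}, add states in Sat(grant) with every successor in Z. Already a fixed point.
Sat(A[grant U alarm]) = {Halt, Crit, Done, Sync}
Sat(valid -> A[grant U alarm]) = {Halt, Crit, Done, Idle, Sync}
EF (valid -> A[grant U alarm]): least fixpoint, start Z0 = {Halt, Crit, Done, Idle, Sync}, add states with some successor in Z. Already a fixed point.
Sat(EF (valid -> A[grant U alarm])) = {Halt, Crit, Done, Idle, Sync}
|Sat(EF (valid -> A[grant U alarm]))| = |{Halt, Crit, Done, Idle, Sync}| = 5.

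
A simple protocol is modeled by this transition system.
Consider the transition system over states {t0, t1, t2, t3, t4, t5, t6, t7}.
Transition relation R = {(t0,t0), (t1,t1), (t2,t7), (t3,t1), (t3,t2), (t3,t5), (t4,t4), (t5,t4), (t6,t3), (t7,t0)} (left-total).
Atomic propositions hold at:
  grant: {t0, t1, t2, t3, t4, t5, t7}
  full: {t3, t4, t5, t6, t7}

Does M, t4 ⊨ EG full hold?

Yes

EG full: greatest fixpoint, start Z0 = {t3, t4, t5, t6, t7}, keep only states in Sat with some successor in Z. Z1 = {t3, t4, t5, t6}; fixed.
Sat(EG full) = {t3, t4, t5, t6}
t4 ∈ Sat(EG full) = {t3, t4, t5, t6}, so the formula holds at t4.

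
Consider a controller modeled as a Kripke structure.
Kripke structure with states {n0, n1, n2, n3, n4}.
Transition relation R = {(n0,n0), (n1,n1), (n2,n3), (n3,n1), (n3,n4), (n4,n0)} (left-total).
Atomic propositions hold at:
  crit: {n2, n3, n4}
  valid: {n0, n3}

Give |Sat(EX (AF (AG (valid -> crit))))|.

2

Sat(valid -> crit) = {n1, n2, n3, n4}
AG (valid -> crit): greatest fixpoint, start Z0 = {n1, n2, n3, n4}, keep only states in Sat with every successor in Z. Z1 = {n1, n2, n3}; Z2 = {n1, n2}; Z3 = {n1}; fixed.
Sat(AG (valid -> crit)) = {n1}
AF (AG (valid -> crit)): least fixpoint, start Z0 = {n1}, add states with every successor in Z. Already a fixed point.
Sat(AF (AG (valid -> crit))) = {n1}
Sat(EX (AF (AG (valid -> crit)))) = {s : some successor in {n1}} = {n1, n3}
|Sat(EX (AF (AG (valid -> crit))))| = |{n1, n3}| = 2.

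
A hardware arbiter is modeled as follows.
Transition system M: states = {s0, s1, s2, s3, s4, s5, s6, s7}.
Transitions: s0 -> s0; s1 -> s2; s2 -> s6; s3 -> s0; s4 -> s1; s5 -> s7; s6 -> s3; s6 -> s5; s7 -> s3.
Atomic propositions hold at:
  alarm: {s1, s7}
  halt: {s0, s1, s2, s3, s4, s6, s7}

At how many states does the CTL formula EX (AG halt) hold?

AG halt: greatest fixpoint, start Z0 = {s0, s1, s2, s3, s4, s6, s7}, keep only states in Sat with every successor in Z. Z1 = {s0, s1, s2, s3, s4, s7}; Z2 = {s0, s1, s3, s4, s7}; Z3 = {s0, s3, s4, s7}; Z4 = {s0, s3, s7}; fixed.
Sat(AG halt) = {s0, s3, s7}
Sat(EX (AG halt)) = {s : some successor in {s0, s3, s7}} = {s0, s3, s5, s6, s7}
|Sat(EX (AG halt))| = |{s0, s3, s5, s6, s7}| = 5.

5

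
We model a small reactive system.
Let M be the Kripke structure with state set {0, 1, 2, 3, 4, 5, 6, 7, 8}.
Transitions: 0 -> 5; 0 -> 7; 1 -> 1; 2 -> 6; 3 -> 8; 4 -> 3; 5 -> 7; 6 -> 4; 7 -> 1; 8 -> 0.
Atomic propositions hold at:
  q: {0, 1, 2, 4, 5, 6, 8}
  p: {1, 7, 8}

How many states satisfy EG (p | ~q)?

2

Sat(~q) = {3, 7}
Sat(p | ~q) = {1, 3, 7, 8}
EG (p | ~q): greatest fixpoint, start Z0 = {1, 3, 7, 8}, keep only states in Sat with some successor in Z. Z1 = {1, 3, 7}; Z2 = {1, 7}; fixed.
Sat(EG (p | ~q)) = {1, 7}
|Sat(EG (p | ~q))| = |{1, 7}| = 2.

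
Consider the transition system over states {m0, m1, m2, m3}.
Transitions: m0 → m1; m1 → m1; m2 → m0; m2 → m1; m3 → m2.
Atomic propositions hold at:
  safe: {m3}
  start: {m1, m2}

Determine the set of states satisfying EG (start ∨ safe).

Sat(start ∨ safe) = {m1, m2, m3}
EG (start ∨ safe): greatest fixpoint, start Z0 = {m1, m2, m3}, keep only states in Sat with some successor in Z. Already a fixed point.
Sat(EG (start ∨ safe)) = {m1, m2, m3}

{m1, m2, m3}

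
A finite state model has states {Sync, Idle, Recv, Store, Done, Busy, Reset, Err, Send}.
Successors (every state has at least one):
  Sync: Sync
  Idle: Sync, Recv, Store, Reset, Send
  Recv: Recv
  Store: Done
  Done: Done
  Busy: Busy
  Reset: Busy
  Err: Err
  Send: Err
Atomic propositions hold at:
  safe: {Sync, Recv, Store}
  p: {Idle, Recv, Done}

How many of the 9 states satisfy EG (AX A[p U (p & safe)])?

Sat(p & safe) = {Recv}
A[p U (p & safe)]: least fixpoint, start Z0 = Sat((p & safe)) = {Recv}, add states in Sat(p) with every successor in Z. Already a fixed point.
Sat(A[p U (p & safe)]) = {Recv}
Sat(AX A[p U (p & safe)]) = {s : every successor in {Recv}} = {Recv}
EG (AX A[p U (p & safe)]): greatest fixpoint, start Z0 = {Recv}, keep only states in Sat with some successor in Z. Already a fixed point.
Sat(EG (AX A[p U (p & safe)])) = {Recv}
|Sat(EG (AX A[p U (p & safe)]))| = |{Recv}| = 1.

1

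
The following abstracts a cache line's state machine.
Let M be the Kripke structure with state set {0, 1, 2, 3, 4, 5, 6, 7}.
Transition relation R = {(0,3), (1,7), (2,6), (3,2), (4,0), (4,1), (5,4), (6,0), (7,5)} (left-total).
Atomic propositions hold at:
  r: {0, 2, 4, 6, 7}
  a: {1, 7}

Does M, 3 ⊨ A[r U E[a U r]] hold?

E[a U r]: least fixpoint, start Z0 = Sat(r) = {0, 2, 4, 6, 7}, add states in Sat(a) with some successor in Z. Z1 = {0, 1, 2, 4, 6, 7}; fixed.
Sat(E[a U r]) = {0, 1, 2, 4, 6, 7}
A[r U E[a U r]]: least fixpoint, start Z0 = Sat(E[a U r]) = {0, 1, 2, 4, 6, 7}, add states in Sat(r) with every successor in Z. Already a fixed point.
Sat(A[r U E[a U r]]) = {0, 1, 2, 4, 6, 7}
3 ∉ Sat(A[r U E[a U r]]) = {0, 1, 2, 4, 6, 7}, so the formula does not hold at 3.

No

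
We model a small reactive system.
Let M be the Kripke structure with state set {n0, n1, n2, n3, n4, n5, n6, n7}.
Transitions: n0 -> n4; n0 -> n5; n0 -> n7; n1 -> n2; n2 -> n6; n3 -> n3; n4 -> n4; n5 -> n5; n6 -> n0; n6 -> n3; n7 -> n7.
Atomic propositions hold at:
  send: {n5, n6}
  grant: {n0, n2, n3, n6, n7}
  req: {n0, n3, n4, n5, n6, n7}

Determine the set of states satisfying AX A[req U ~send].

{n1, n2, n3, n4, n6, n7}

Sat(~send) = {n0, n1, n2, n3, n4, n7}
A[req U ~send]: least fixpoint, start Z0 = Sat(~send) = {n0, n1, n2, n3, n4, n7}, add states in Sat(req) with every successor in Z. Z1 = {n0, n1, n2, n3, n4, n6, n7}; fixed.
Sat(A[req U ~send]) = {n0, n1, n2, n3, n4, n6, n7}
Sat(AX A[req U ~send]) = {s : every successor in {n0, n1, n2, n3, n4, n6, n7}} = {n1, n2, n3, n4, n6, n7}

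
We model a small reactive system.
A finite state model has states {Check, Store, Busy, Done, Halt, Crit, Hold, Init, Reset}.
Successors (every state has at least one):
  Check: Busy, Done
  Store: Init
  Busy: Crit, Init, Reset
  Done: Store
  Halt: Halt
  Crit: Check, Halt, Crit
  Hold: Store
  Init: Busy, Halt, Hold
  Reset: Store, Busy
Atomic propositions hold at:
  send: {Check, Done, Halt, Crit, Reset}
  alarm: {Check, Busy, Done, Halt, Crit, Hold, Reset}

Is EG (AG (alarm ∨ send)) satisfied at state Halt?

Yes

Sat(alarm ∨ send) = {Check, Busy, Done, Halt, Crit, Hold, Reset}
AG (alarm ∨ send): greatest fixpoint, start Z0 = {Check, Busy, Done, Halt, Crit, Hold, Reset}, keep only states in Sat with every successor in Z. Z1 = {Check, Halt, Crit}; Z2 = {Halt, Crit}; Z3 = {Halt}; fixed.
Sat(AG (alarm ∨ send)) = {Halt}
EG (AG (alarm ∨ send)): greatest fixpoint, start Z0 = {Halt}, keep only states in Sat with some successor in Z. Already a fixed point.
Sat(EG (AG (alarm ∨ send))) = {Halt}
Halt ∈ Sat(EG (AG (alarm ∨ send))) = {Halt}, so the formula holds at Halt.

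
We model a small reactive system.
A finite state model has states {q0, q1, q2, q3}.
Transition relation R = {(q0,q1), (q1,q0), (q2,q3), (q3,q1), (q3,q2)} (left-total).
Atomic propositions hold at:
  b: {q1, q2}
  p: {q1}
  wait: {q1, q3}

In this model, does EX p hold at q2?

No

Sat(EX p) = {s : some successor in {q1}} = {q0, q3}
q2 ∉ Sat(EX p) = {q0, q3}, so the formula does not hold at q2.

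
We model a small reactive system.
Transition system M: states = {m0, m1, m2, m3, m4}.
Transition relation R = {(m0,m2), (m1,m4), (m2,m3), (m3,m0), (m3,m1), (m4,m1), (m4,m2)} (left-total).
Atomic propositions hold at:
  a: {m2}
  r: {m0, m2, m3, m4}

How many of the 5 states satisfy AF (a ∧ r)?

2

Sat(a ∧ r) = {m2}
AF (a ∧ r): least fixpoint, start Z0 = {m2}, add states with every successor in Z. Z1 = {m0, m2}; fixed.
Sat(AF (a ∧ r)) = {m0, m2}
|Sat(AF (a ∧ r))| = |{m0, m2}| = 2.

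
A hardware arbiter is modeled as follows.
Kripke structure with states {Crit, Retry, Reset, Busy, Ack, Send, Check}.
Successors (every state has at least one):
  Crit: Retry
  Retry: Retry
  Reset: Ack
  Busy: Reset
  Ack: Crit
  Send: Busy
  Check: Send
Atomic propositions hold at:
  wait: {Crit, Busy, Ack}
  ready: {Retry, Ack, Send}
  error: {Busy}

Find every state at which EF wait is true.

{Crit, Reset, Busy, Ack, Send, Check}

EF wait: least fixpoint, start Z0 = {Crit, Busy, Ack}, add states with some successor in Z. Z1 = {Crit, Reset, Busy, Ack, Send}; Z2 = {Crit, Reset, Busy, Ack, Send, Check}; fixed.
Sat(EF wait) = {Crit, Reset, Busy, Ack, Send, Check}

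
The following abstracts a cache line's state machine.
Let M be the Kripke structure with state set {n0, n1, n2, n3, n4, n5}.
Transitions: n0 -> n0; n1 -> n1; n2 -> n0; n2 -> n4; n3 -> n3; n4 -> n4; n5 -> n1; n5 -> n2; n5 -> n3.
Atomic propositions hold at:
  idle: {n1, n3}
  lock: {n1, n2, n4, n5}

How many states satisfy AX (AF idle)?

AF idle: least fixpoint, start Z0 = {n1, n3}, add states with every successor in Z. Already a fixed point.
Sat(AF idle) = {n1, n3}
Sat(AX (AF idle)) = {s : every successor in {n1, n3}} = {n1, n3}
|Sat(AX (AF idle))| = |{n1, n3}| = 2.

2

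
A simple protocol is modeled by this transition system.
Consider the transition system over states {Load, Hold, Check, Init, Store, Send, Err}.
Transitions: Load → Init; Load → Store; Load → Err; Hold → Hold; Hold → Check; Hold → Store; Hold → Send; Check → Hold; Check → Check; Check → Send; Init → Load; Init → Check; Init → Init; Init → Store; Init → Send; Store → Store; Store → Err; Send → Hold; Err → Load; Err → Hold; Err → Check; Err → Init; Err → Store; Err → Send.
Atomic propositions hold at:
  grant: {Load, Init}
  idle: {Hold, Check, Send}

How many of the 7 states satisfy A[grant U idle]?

3

A[grant U idle]: least fixpoint, start Z0 = Sat(idle) = {Hold, Check, Send}, add states in Sat(grant) with every successor in Z. Already a fixed point.
Sat(A[grant U idle]) = {Hold, Check, Send}
|Sat(A[grant U idle])| = |{Hold, Check, Send}| = 3.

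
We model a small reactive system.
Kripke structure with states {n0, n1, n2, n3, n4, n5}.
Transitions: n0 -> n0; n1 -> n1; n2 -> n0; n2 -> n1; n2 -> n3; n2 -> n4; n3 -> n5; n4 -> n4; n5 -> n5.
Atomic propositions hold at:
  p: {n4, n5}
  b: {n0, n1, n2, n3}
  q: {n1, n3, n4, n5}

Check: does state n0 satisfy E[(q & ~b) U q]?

Sat(~b) = {n4, n5}
Sat(q & ~b) = {n4, n5}
E[(q & ~b) U q]: least fixpoint, start Z0 = Sat(q) = {n1, n3, n4, n5}, add states in Sat(q & ~b) with some successor in Z. Already a fixed point.
Sat(E[(q & ~b) U q]) = {n1, n3, n4, n5}
n0 ∉ Sat(E[(q & ~b) U q]) = {n1, n3, n4, n5}, so the formula does not hold at n0.

No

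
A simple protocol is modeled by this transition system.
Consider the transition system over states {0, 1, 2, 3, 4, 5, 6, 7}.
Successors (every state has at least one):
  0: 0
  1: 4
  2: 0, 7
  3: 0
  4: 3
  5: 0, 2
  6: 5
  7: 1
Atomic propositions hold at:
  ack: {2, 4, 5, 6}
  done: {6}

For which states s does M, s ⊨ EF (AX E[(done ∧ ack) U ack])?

{1, 2, 5, 6, 7}

Sat(done ∧ ack) = {6}
E[(done ∧ ack) U ack]: least fixpoint, start Z0 = Sat(ack) = {2, 4, 5, 6}, add states in Sat(done ∧ ack) with some successor in Z. Already a fixed point.
Sat(E[(done ∧ ack) U ack]) = {2, 4, 5, 6}
Sat(AX E[(done ∧ ack) U ack]) = {s : every successor in {2, 4, 5, 6}} = {1, 6}
EF (AX E[(done ∧ ack) U ack]): least fixpoint, start Z0 = {1, 6}, add states with some successor in Z. Z1 = {1, 6, 7}; Z2 = {1, 2, 6, 7}; Z3 = {1, 2, 5, 6, 7}; fixed.
Sat(EF (AX E[(done ∧ ack) U ack])) = {1, 2, 5, 6, 7}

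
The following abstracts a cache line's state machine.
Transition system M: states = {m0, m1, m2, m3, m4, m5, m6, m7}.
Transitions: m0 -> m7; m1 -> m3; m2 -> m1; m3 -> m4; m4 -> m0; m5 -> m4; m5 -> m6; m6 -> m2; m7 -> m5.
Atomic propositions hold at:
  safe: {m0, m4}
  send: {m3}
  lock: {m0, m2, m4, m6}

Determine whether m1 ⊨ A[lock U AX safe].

No

Sat(AX safe) = {s : every successor in {m0, m4}} = {m3, m4}
A[lock U AX safe]: least fixpoint, start Z0 = Sat(AX safe) = {m3, m4}, add states in Sat(lock) with every successor in Z. Already a fixed point.
Sat(A[lock U AX safe]) = {m3, m4}
m1 ∉ Sat(A[lock U AX safe]) = {m3, m4}, so the formula does not hold at m1.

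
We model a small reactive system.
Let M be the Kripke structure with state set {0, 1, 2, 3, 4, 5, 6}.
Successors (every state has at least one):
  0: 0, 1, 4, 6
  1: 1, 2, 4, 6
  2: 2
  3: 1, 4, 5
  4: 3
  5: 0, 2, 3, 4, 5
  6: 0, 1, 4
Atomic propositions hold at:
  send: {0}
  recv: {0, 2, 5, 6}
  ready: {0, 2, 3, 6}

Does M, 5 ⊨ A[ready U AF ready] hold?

No

AF ready: least fixpoint, start Z0 = {0, 2, 3, 6}, add states with every successor in Z. Z1 = {0, 2, 3, 4, 6}; fixed.
Sat(AF ready) = {0, 2, 3, 4, 6}
A[ready U AF ready]: least fixpoint, start Z0 = Sat(AF ready) = {0, 2, 3, 4, 6}, add states in Sat(ready) with every successor in Z. Already a fixed point.
Sat(A[ready U AF ready]) = {0, 2, 3, 4, 6}
5 ∉ Sat(A[ready U AF ready]) = {0, 2, 3, 4, 6}, so the formula does not hold at 5.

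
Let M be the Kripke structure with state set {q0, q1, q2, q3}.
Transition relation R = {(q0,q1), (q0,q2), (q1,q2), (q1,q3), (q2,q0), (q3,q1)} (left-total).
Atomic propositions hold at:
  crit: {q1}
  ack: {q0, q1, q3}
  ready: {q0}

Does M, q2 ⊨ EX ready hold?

Yes

Sat(EX ready) = {s : some successor in {q0}} = {q2}
q2 ∈ Sat(EX ready) = {q2}, so the formula holds at q2.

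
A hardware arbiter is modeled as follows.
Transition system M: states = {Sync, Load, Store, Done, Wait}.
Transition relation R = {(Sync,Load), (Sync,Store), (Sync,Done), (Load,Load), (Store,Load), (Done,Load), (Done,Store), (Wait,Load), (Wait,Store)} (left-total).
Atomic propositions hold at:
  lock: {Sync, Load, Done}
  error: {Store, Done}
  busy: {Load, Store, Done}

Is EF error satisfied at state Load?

No

EF error: least fixpoint, start Z0 = {Store, Done}, add states with some successor in Z. Z1 = {Sync, Store, Done, Wait}; fixed.
Sat(EF error) = {Sync, Store, Done, Wait}
Load ∉ Sat(EF error) = {Sync, Store, Done, Wait}, so the formula does not hold at Load.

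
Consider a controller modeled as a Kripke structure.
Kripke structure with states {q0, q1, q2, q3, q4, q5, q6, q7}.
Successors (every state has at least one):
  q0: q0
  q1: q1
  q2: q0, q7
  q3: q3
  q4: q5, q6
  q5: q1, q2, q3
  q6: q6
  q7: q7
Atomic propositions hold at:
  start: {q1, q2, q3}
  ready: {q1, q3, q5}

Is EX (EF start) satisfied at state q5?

EF start: least fixpoint, start Z0 = {q1, q2, q3}, add states with some successor in Z. Z1 = {q1, q2, q3, q5}; Z2 = {q1, q2, q3, q4, q5}; fixed.
Sat(EF start) = {q1, q2, q3, q4, q5}
Sat(EX (EF start)) = {s : some successor in {q1, q2, q3, q4, q5}} = {q1, q3, q4, q5}
q5 ∈ Sat(EX (EF start)) = {q1, q3, q4, q5}, so the formula holds at q5.

Yes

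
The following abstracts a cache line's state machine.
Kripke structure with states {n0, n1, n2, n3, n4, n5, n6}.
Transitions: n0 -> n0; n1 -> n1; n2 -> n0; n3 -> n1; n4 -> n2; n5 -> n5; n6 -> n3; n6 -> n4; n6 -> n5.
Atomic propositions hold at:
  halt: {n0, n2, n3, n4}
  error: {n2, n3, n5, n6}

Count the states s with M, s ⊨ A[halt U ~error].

Sat(~error) = {n0, n1, n4}
A[halt U ~error]: least fixpoint, start Z0 = Sat(~error) = {n0, n1, n4}, add states in Sat(halt) with every successor in Z. Z1 = {n0, n1, n2, n3, n4}; fixed.
Sat(A[halt U ~error]) = {n0, n1, n2, n3, n4}
|Sat(A[halt U ~error])| = |{n0, n1, n2, n3, n4}| = 5.

5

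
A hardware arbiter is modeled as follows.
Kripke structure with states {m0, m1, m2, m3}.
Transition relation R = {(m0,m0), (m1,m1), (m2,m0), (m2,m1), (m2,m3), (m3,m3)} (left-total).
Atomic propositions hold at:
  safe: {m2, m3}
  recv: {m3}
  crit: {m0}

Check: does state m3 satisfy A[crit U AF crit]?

No

AF crit: least fixpoint, start Z0 = {m0}, add states with every successor in Z. Already a fixed point.
Sat(AF crit) = {m0}
A[crit U AF crit]: least fixpoint, start Z0 = Sat(AF crit) = {m0}, add states in Sat(crit) with every successor in Z. Already a fixed point.
Sat(A[crit U AF crit]) = {m0}
m3 ∉ Sat(A[crit U AF crit]) = {m0}, so the formula does not hold at m3.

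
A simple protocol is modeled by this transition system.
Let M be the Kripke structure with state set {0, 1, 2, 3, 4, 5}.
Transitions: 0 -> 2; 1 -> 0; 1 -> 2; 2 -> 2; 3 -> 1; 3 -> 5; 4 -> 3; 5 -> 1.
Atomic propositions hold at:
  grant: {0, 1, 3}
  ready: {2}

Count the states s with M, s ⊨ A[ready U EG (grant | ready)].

Sat(grant | ready) = {0, 1, 2, 3}
EG (grant | ready): greatest fixpoint, start Z0 = {0, 1, 2, 3}, keep only states in Sat with some successor in Z. Already a fixed point.
Sat(EG (grant | ready)) = {0, 1, 2, 3}
A[ready U EG (grant | ready)]: least fixpoint, start Z0 = Sat(EG (grant | ready)) = {0, 1, 2, 3}, add states in Sat(ready) with every successor in Z. Already a fixed point.
Sat(A[ready U EG (grant | ready)]) = {0, 1, 2, 3}
|Sat(A[ready U EG (grant | ready)])| = |{0, 1, 2, 3}| = 4.

4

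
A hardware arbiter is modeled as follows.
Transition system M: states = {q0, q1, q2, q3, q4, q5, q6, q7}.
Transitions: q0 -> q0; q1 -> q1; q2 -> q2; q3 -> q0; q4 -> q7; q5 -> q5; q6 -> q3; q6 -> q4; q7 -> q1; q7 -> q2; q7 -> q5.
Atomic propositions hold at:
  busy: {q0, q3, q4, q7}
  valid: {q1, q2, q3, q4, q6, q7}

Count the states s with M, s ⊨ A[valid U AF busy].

AF busy: least fixpoint, start Z0 = {q0, q3, q4, q7}, add states with every successor in Z. Z1 = {q0, q3, q4, q6, q7}; fixed.
Sat(AF busy) = {q0, q3, q4, q6, q7}
A[valid U AF busy]: least fixpoint, start Z0 = Sat(AF busy) = {q0, q3, q4, q6, q7}, add states in Sat(valid) with every successor in Z. Already a fixed point.
Sat(A[valid U AF busy]) = {q0, q3, q4, q6, q7}
|Sat(A[valid U AF busy])| = |{q0, q3, q4, q6, q7}| = 5.

5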